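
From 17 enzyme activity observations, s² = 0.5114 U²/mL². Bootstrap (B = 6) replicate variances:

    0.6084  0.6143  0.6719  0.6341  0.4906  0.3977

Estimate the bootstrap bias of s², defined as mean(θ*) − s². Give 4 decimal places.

bias = +0.0581

mean(θ*) = (0.6084 + 0.6143 + 0.6719 + 0.6341 + 0.4906 + 0.3977) / 6 = 0.56950
bias = 0.56950 − 0.5114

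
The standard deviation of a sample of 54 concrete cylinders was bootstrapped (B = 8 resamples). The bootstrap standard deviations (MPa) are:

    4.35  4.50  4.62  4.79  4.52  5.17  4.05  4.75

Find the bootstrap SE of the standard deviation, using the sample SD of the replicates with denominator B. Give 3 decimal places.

Bootstrap SE is the standard deviation of the 8 replicate standard deviations.
Mean of replicates: (4.35 + 4.50 + 4.62 + 4.79 + 4.52 + 5.17 + 4.05 + 4.75) / 8 = 36.7500 / 8 = 4.5938
Sum of squared deviations: (−0.2438)² + (−0.0938)² + (+0.0263)² + (+0.1963)² + (−0.0738)² + (+0.5762)² + (−0.5438)² + (+0.1562)² = 0.7650
Variance = 0.7650 / 8 = 0.0956
SE* = √0.0956

SE* = 0.309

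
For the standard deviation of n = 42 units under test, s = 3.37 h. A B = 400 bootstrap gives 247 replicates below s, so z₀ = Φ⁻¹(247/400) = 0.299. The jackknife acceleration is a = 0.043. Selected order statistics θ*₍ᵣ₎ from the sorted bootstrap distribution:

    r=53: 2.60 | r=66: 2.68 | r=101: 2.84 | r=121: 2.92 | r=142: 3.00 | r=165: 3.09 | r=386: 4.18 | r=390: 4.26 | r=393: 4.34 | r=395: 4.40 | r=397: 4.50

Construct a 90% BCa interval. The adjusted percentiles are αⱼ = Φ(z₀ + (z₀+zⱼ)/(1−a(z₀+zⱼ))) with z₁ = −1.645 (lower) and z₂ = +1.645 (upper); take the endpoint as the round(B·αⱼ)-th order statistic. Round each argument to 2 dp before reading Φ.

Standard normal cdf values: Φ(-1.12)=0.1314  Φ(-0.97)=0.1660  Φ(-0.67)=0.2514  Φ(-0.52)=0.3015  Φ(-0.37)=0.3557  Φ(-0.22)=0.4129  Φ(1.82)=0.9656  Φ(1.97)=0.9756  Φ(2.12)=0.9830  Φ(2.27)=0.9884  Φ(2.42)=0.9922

(2.68, 4.50)

Lower: z₀ + z₁ = 0.299 + (-1.645) = -1.346; 1 − a(z₀+z₁) = 1 − (0.043)(-1.346) = 1.0579; argument = 0.299 + (-1.346)/1.0579 = -0.9734 → -0.97.
α₁ = Φ(-0.97) = 0.1660; rank = round(400 × 0.1660) = 66; θ*₍66₎ = 2.68.
Upper: z₀ + z₂ = 1.944; 1 − a(z₀+z₂) = 0.9164; argument = 2.4203 → 2.42; α₂ = 0.9922; rank = 397; θ*₍397₎ = 4.50.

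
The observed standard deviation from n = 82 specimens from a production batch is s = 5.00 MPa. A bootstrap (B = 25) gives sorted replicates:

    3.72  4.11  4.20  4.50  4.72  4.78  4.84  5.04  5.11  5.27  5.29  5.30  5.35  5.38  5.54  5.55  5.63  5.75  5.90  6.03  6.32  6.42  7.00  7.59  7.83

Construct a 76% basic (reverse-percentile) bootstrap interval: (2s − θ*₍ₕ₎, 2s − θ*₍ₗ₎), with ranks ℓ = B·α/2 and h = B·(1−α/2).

Percentile endpoints at ranks 3 and 22: θ*₍3₎ = 4.20, θ*₍22₎ = 6.42.
Basic interval reflects these around s:
  lower = 2 × 5.00 − 6.42 = 3.58
  upper = 2 × 5.00 − 4.20 = 5.80

(3.58, 5.80)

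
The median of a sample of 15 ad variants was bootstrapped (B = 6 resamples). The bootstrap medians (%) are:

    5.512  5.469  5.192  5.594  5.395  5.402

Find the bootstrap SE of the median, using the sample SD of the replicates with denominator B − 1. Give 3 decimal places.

SE* = 0.137

Bootstrap SE is the standard deviation of the 6 replicate medians.
Mean of replicates: (5.512 + 5.469 + 5.192 + 5.594 + 5.395 + 5.402) / 6 = 32.5640 / 6 = 5.4273
Sum of squared deviations: (+0.0847)² + (+0.0417)² + (−0.2353)² + (+0.1667)² + (−0.0323)² + (−0.0253)² = 0.0938
Variance = 0.0938 / 5 = 0.0188
SE* = √0.0188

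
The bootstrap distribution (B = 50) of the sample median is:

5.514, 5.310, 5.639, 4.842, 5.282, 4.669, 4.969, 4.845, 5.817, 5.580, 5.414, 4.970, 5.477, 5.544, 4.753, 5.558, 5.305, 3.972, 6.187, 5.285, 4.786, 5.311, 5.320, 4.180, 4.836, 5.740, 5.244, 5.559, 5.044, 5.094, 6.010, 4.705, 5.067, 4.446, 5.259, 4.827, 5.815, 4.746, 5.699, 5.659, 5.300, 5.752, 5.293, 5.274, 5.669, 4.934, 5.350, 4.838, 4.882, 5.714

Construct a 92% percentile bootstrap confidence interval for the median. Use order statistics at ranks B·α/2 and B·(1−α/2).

(4.180, 5.817)

Sorted replicates: 3.972, 4.180, 4.446, 4.669, 4.705, 4.746, 4.753, 4.786, 4.827, 4.836, 4.838, 4.842, 4.845, 4.882, 4.934, 4.969, 4.970, 5.044, 5.067, 5.094, 5.244, 5.259, 5.274, 5.282, 5.285, 5.293, 5.300, 5.305, 5.310, 5.311, 5.320, 5.350, 5.414, 5.477, 5.514, 5.544, 5.558, 5.559, 5.580, 5.639, 5.659, 5.669, 5.699, 5.714, 5.740, 5.752, 5.815, 5.817, 6.010, 6.187
α = 0.08; lower rank = 50 × 0.040 = 2; upper rank = 50 × 0.960 = 48.
The 2nd smallest replicate is 4.180; the 48th is 5.817.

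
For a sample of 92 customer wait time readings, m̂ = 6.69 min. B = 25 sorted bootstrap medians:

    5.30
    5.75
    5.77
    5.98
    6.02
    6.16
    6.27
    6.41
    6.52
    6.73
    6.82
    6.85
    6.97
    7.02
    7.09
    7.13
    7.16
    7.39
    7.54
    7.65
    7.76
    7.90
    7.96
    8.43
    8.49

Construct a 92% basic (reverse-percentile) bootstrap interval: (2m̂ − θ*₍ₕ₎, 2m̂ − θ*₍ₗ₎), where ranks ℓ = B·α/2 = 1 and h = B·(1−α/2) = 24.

Percentile endpoints at ranks 1 and 24: θ*₍1₎ = 5.30, θ*₍24₎ = 8.43.
Basic interval reflects these around m̂:
  lower = 2 × 6.69 − 8.43 = 4.95
  upper = 2 × 6.69 − 5.30 = 8.08

(4.95, 8.08)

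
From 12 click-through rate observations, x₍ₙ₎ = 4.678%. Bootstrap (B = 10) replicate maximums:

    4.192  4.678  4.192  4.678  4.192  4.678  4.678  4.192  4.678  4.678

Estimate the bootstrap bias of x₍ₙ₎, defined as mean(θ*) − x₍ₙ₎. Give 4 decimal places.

mean(θ*) = (4.192 + 4.678 + 4.192 + 4.678 + 4.192 + 4.678 + 4.678 + 4.192 + 4.678 + 4.678) / 10 = 4.48360
bias = 4.48360 − 4.678

bias = −0.1944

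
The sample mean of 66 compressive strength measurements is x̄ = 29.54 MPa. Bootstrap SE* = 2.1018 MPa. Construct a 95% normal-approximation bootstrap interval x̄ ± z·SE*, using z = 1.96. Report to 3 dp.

Margin = 1.96 × 2.1018 = 4.1195
Interval: 29.54 ± 4.1195

(25.420, 33.660)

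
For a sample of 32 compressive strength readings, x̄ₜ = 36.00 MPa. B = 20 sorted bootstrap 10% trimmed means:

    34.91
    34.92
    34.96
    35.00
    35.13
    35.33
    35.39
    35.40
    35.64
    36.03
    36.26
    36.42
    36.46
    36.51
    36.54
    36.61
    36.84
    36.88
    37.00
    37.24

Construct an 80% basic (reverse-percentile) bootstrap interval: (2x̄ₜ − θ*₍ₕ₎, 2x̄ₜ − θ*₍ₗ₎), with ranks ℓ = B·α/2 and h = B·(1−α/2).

Percentile endpoints at ranks 2 and 18: θ*₍2₎ = 34.92, θ*₍18₎ = 36.88.
Basic interval reflects these around x̄ₜ:
  lower = 2 × 36.00 − 36.88 = 35.12
  upper = 2 × 36.00 − 34.92 = 37.08

(35.12, 37.08)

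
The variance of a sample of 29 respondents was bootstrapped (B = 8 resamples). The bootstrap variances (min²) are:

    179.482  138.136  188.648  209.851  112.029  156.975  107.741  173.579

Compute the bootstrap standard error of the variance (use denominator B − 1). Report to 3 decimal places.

SE* = 36.579

Bootstrap SE is the standard deviation of the 8 replicate variances.
Mean of replicates: (179.482 + 138.136 + 188.648 + 209.851 + 112.029 + 156.975 + 107.741 + 173.579) / 8 = 1266.4410 / 8 = 158.3051
Sum of squared deviations: (+21.1769)² + (−20.1691)² + (+30.3429)² + (+51.5459)² + (−46.2761)² + (−1.3301)² + (−50.5641)² + (+15.2739)² = 9366.1919
Variance = 9366.1919 / 7 = 1338.0274
SE* = √1338.0274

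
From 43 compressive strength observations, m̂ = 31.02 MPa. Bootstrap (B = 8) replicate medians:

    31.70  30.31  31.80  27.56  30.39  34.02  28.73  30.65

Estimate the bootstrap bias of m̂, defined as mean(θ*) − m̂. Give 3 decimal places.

bias = −0.375

mean(θ*) = (31.70 + 30.31 + 31.80 + 27.56 + 30.39 + 34.02 + 28.73 + 30.65) / 8 = 30.6450
bias = 30.6450 − 31.02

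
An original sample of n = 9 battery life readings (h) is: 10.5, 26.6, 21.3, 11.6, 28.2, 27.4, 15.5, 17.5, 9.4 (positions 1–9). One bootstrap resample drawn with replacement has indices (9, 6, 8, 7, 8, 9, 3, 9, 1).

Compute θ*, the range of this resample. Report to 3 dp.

θ* = 18.000

Resample values: 9.4, 27.4, 17.5, 15.5, 17.5, 9.4, 21.3, 9.4, 10.5.
Range = 27.4 − 9.4 = 18.000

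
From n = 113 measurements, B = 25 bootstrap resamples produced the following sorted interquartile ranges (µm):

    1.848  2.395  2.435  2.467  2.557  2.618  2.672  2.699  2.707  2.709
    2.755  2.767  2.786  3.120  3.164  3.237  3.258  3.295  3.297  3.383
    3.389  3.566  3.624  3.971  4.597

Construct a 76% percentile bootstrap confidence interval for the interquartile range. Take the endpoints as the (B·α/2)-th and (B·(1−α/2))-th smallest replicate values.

α = 0.24; lower rank = 25 × 0.120 = 3; upper rank = 25 × 0.880 = 22.
The 3rd smallest replicate is 2.435; the 22nd is 3.566.

(2.435, 3.566)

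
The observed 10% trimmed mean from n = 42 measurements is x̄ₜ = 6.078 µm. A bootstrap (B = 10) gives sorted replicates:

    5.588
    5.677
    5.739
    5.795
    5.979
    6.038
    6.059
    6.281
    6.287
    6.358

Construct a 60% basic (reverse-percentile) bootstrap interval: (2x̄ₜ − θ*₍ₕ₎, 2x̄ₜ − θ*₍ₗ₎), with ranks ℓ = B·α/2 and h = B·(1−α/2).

(5.875, 6.479)

Percentile endpoints at ranks 2 and 8: θ*₍2₎ = 5.677, θ*₍8₎ = 6.281.
Basic interval reflects these around x̄ₜ:
  lower = 2 × 6.078 − 6.281 = 5.875
  upper = 2 × 6.078 − 5.677 = 6.479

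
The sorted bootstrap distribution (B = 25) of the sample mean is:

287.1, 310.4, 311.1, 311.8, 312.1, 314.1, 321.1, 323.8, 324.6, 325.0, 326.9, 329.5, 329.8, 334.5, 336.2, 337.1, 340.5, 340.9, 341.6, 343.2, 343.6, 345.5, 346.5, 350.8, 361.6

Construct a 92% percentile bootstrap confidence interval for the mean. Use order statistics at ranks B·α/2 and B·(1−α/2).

(287.1, 350.8)

α = 0.08; lower rank = 25 × 0.040 = 1; upper rank = 25 × 0.960 = 24.
The 1st smallest replicate is 287.1; the 24th is 350.8.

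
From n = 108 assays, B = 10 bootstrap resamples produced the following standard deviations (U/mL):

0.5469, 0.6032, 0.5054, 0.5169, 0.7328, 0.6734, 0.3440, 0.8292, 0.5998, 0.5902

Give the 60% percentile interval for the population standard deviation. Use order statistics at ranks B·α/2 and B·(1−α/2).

(0.5054, 0.6734)

Sorted replicates: 0.3440, 0.5054, 0.5169, 0.5469, 0.5902, 0.5998, 0.6032, 0.6734, 0.7328, 0.8292
α = 0.40; lower rank = 10 × 0.200 = 2; upper rank = 10 × 0.800 = 8.
The 2nd smallest replicate is 0.5054; the 8th is 0.6734.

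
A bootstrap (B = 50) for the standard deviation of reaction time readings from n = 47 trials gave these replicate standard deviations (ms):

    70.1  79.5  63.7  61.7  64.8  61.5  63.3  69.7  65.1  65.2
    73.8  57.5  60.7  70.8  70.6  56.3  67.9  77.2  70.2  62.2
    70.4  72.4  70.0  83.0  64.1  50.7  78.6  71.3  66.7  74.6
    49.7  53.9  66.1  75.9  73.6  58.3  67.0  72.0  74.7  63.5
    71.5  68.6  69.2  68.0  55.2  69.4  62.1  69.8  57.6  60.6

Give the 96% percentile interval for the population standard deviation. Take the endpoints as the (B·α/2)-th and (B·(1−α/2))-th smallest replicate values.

Sorted replicates: 49.7, 50.7, 53.9, 55.2, 56.3, 57.5, 57.6, 58.3, 60.6, 60.7, 61.5, 61.7, 62.1, 62.2, 63.3, 63.5, 63.7, 64.1, 64.8, 65.1, 65.2, 66.1, 66.7, 67.0, 67.9, 68.0, 68.6, 69.2, 69.4, 69.7, 69.8, 70.0, 70.1, 70.2, 70.4, 70.6, 70.8, 71.3, 71.5, 72.0, 72.4, 73.6, 73.8, 74.6, 74.7, 75.9, 77.2, 78.6, 79.5, 83.0
α = 0.04; lower rank = 50 × 0.020 = 1; upper rank = 50 × 0.980 = 49.
The 1st smallest replicate is 49.7; the 49th is 79.5.

(49.7, 79.5)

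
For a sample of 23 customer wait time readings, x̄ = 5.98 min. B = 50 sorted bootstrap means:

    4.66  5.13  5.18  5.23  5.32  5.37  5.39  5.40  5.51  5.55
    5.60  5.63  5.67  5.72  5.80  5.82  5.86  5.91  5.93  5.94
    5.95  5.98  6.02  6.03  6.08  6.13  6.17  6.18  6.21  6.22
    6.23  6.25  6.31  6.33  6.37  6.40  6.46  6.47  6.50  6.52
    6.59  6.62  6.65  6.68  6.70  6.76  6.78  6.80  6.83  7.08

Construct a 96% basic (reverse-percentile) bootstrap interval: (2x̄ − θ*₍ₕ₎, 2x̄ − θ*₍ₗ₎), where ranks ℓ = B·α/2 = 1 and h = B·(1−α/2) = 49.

Percentile endpoints at ranks 1 and 49: θ*₍1₎ = 4.66, θ*₍49₎ = 6.83.
Basic interval reflects these around x̄:
  lower = 2 × 5.98 − 6.83 = 5.13
  upper = 2 × 5.98 − 4.66 = 7.30

(5.13, 7.30)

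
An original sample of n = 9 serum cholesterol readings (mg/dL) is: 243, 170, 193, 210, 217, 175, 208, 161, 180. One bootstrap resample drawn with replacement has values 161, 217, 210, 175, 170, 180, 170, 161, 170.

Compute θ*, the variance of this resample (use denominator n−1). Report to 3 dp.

θ* = 414.000

Mean = 179.3333; sum of squared deviations = 3312.0000
s² = 3312.0000 / 8 = 414.0000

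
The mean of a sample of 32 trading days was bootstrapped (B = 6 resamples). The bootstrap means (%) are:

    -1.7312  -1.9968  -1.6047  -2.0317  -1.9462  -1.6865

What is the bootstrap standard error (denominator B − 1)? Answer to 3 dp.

SE* = 0.181

Bootstrap SE is the standard deviation of the 6 replicate means.
Mean of replicates: ((-1.7312) + (-1.9968) + (-1.6047) + (-2.0317) + (-1.9462) + (-1.6865)) / 6 = -10.99710 / 6 = -1.83285
Sum of squared deviations: (+0.10165)² + (−0.16395)² + (+0.22815)² + (−0.19885)² + (−0.11335)² + (+0.14635)² = 0.16307
Variance = 0.16307 / 5 = 0.03261
SE* = √0.03261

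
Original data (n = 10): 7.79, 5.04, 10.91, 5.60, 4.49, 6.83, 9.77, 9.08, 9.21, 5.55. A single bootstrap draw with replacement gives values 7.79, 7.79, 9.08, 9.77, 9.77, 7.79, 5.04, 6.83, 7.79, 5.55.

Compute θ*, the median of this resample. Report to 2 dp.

Sorted: 5.04, 5.55, 6.83, 7.79, 7.79, 7.79, 7.79, 9.08, 9.77, 9.77
Median = average of the two middle values = 7.79

θ* = 7.79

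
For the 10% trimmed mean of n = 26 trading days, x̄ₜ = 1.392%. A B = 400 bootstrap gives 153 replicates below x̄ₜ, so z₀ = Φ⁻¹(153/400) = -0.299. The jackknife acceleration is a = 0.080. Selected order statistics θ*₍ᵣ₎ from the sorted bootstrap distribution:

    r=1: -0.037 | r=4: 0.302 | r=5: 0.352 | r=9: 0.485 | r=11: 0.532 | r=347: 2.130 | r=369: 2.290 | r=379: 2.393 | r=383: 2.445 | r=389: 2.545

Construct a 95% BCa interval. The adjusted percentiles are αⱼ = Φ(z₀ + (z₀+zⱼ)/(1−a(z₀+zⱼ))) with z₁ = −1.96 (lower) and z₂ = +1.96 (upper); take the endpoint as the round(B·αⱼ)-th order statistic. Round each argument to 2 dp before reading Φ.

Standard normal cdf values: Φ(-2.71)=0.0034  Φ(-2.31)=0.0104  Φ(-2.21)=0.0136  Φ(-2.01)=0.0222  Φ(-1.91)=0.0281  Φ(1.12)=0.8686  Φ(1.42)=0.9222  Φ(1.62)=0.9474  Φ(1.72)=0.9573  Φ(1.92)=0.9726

(0.352, 2.393)

Lower: z₀ + z₁ = -0.299 + (-1.960) = -2.259; 1 − a(z₀+z₁) = 1 − (0.080)(-2.259) = 1.1807; argument = -0.299 + (-2.259)/1.1807 = -2.2122 → -2.21.
α₁ = Φ(-2.21) = 0.0136; rank = round(400 × 0.0136) = 5; θ*₍5₎ = 0.352.
Upper: z₀ + z₂ = 1.661; 1 − a(z₀+z₂) = 0.8671; argument = 1.6165 → 1.62; α₂ = 0.9474; rank = 379; θ*₍379₎ = 2.393.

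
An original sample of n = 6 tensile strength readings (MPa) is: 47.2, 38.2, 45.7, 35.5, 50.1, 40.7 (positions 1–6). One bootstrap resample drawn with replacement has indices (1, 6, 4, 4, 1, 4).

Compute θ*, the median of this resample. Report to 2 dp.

Resample values: 47.2, 40.7, 35.5, 35.5, 47.2, 35.5.
Sorted: 35.5, 35.5, 35.5, 40.7, 47.2, 47.2
Median = average of the two middle values = 38.10

θ* = 38.10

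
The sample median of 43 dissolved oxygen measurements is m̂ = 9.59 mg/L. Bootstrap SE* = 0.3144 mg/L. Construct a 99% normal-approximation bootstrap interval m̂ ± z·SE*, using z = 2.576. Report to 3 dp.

(8.780, 10.400)

Margin = 2.576 × 0.3144 = 0.8099
Interval: 9.59 ± 0.8099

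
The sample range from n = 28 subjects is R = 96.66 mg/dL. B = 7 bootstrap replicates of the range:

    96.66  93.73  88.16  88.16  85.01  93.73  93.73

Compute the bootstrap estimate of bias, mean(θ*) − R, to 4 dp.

bias = −5.3486

mean(θ*) = (96.66 + 93.73 + 88.16 + 88.16 + 85.01 + 93.73 + 93.73) / 7 = 91.31143
bias = 91.31143 − 96.66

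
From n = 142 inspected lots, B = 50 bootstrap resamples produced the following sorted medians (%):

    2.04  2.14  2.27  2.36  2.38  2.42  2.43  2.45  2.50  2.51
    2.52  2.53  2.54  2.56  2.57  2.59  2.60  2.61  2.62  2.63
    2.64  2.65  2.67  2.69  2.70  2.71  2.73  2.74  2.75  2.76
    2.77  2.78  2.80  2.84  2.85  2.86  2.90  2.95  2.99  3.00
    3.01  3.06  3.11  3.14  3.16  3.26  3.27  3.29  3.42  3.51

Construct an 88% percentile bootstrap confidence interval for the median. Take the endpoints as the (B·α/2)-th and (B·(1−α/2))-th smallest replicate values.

(2.27, 3.27)

α = 0.12; lower rank = 50 × 0.060 = 3; upper rank = 50 × 0.940 = 47.
The 3rd smallest replicate is 2.27; the 47th is 3.27.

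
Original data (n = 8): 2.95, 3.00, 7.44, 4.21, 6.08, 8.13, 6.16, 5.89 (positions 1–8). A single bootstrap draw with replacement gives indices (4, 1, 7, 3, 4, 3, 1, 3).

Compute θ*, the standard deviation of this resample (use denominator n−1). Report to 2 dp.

Resample values: 4.21, 2.95, 6.16, 7.44, 4.21, 7.44, 2.95, 7.44.
Mean = 5.3500; sum of squared deviations = 27.8796
s² = 27.8796 / 7 = 3.9828
s = √3.9828 = 2.00

θ* = 2.00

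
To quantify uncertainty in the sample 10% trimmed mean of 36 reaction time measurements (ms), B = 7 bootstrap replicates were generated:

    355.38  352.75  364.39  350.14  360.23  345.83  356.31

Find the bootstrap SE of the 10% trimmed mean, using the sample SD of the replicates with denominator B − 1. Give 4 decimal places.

SE* = 6.1935

Bootstrap SE is the standard deviation of the 7 replicate 10% trimmed means.
Mean of replicates: (355.38 + 352.75 + 364.39 + 350.14 + 360.23 + 345.83 + 356.31) / 7 = 2485.03000 / 7 = 355.00429
Sum of squared deviations: (+0.37571)² + (−2.25429)² + (+9.38571)² + (−4.86429)² + (+5.22571)² + (−9.17429)² + (+1.30571)² = 230.15637
Variance = 230.15637 / 6 = 38.35940
SE* = √38.35940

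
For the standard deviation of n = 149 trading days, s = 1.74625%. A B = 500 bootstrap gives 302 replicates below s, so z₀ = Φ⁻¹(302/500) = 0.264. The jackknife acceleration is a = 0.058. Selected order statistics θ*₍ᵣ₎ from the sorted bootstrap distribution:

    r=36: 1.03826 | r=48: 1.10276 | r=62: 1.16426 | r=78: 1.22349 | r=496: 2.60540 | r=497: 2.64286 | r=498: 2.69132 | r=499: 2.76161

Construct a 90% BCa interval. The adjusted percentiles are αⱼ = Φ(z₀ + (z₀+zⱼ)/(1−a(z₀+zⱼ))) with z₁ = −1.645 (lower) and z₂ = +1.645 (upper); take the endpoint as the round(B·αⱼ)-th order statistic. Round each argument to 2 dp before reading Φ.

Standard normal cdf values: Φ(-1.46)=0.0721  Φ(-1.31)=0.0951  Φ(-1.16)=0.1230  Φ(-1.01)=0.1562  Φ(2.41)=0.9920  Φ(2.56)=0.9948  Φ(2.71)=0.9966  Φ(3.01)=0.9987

(1.22349, 2.60540)

Lower: z₀ + z₁ = 0.264 + (-1.645) = -1.381; 1 − a(z₀+z₁) = 1 − (0.058)(-1.381) = 1.0801; argument = 0.264 + (-1.381)/1.0801 = -1.0146 → -1.01.
α₁ = Φ(-1.01) = 0.1562; rank = round(500 × 0.1562) = 78; θ*₍78₎ = 1.22349.
Upper: z₀ + z₂ = 1.909; 1 − a(z₀+z₂) = 0.8893; argument = 2.4107 → 2.41; α₂ = 0.9920; rank = 496; θ*₍496₎ = 2.60540.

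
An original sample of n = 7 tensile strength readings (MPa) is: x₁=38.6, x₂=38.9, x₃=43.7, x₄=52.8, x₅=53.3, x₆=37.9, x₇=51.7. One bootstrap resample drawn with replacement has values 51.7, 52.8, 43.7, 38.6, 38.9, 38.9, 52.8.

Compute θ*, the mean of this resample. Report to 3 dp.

θ* = 45.343

Mean = (51.7 + 52.8 + 43.7 + 38.6 + 38.9 + 38.9 + 52.8) / 7 = 317.40 / 7 = 45.343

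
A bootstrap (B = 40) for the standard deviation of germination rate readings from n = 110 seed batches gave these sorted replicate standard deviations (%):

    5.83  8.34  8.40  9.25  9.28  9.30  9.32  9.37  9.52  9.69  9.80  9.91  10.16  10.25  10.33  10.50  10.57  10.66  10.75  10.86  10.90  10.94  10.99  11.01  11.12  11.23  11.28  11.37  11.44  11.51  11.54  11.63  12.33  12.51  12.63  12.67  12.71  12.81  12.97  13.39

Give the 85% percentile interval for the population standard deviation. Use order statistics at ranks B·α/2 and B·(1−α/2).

(8.40, 12.71)

α = 0.15; lower rank = 40 × 0.075 = 3; upper rank = 40 × 0.925 = 37.
The 3rd smallest replicate is 8.40; the 37th is 12.71.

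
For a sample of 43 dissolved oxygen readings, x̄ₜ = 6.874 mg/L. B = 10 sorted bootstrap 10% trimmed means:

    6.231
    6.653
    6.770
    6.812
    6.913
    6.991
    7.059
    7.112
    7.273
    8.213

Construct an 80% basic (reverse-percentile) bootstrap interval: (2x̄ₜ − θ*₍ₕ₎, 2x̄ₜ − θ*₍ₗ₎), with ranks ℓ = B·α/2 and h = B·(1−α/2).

(6.475, 7.517)

Percentile endpoints at ranks 1 and 9: θ*₍1₎ = 6.231, θ*₍9₎ = 7.273.
Basic interval reflects these around x̄ₜ:
  lower = 2 × 6.874 − 7.273 = 6.475
  upper = 2 × 6.874 − 6.231 = 7.517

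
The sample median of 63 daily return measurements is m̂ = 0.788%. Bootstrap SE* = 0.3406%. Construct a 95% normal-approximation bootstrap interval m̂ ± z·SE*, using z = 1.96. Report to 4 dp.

Margin = 1.96 × 0.3406 = 0.66758
Interval: 0.788 ± 0.66758

(0.1204, 1.4556)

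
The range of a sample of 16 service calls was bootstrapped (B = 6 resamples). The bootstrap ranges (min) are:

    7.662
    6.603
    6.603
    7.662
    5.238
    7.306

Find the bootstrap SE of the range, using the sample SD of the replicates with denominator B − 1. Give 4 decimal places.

SE* = 0.9216

Bootstrap SE is the standard deviation of the 6 replicate ranges.
Mean of replicates: (7.662 + 6.603 + 6.603 + 7.662 + 5.238 + 7.306) / 6 = 41.07400 / 6 = 6.84567
Sum of squared deviations: (+0.81633)² + (−0.24267)² + (−0.24267)² + (+0.81633)² + (−1.60767)² + (+0.46033)² = 4.24707
Variance = 4.24707 / 5 = 0.84941
SE* = √0.84941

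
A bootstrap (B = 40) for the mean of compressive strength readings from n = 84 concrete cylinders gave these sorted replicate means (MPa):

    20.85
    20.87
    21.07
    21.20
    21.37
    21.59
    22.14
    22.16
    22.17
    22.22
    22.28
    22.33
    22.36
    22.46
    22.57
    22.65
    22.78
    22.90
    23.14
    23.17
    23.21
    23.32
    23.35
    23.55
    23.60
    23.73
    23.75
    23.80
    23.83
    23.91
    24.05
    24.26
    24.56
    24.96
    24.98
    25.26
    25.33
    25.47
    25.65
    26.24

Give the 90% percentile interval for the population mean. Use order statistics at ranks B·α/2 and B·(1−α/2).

(20.87, 25.47)

α = 0.10; lower rank = 40 × 0.050 = 2; upper rank = 40 × 0.950 = 38.
The 2nd smallest replicate is 20.87; the 38th is 25.47.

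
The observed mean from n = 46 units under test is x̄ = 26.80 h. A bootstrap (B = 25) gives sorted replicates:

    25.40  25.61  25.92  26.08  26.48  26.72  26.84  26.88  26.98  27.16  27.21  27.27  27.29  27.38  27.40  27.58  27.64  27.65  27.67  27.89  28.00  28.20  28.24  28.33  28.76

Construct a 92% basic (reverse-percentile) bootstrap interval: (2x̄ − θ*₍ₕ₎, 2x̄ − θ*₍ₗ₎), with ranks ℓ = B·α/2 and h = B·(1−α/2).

(25.27, 28.20)

Percentile endpoints at ranks 1 and 24: θ*₍1₎ = 25.40, θ*₍24₎ = 28.33.
Basic interval reflects these around x̄:
  lower = 2 × 26.80 − 28.33 = 25.27
  upper = 2 × 26.80 − 25.40 = 28.20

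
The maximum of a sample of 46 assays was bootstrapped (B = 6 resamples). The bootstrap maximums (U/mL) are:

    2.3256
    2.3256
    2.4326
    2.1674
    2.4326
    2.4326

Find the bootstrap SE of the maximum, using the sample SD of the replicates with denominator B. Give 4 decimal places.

Bootstrap SE is the standard deviation of the 6 replicate maximums.
Mean of replicates: (2.3256 + 2.3256 + 2.4326 + 2.1674 + 2.4326 + 2.4326) / 6 = 14.11640 / 6 = 2.35273
Sum of squared deviations: (−0.02713)² + (−0.02713)² + (+0.07987)² + (−0.18533)² + (+0.07987)² + (+0.07987)² = 0.05496
Variance = 0.05496 / 6 = 0.00916
SE* = √0.00916

SE* = 0.0957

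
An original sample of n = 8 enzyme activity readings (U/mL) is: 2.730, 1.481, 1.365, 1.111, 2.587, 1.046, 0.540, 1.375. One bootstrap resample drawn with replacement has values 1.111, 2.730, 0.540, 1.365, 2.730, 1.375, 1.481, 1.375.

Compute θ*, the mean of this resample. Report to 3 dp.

θ* = 1.588

Mean = (1.111 + 2.730 + 0.540 + 1.365 + 2.730 + 1.375 + 1.481 + 1.375) / 8 = 12.7070 / 8 = 1.588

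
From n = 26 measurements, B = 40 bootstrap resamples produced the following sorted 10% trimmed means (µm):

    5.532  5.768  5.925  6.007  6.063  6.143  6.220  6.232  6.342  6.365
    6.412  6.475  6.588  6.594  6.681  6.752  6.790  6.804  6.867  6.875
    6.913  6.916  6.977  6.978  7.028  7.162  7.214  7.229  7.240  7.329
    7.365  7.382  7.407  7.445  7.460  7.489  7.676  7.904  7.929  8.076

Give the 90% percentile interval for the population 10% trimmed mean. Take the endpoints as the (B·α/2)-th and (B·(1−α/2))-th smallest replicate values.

(5.768, 7.904)

α = 0.10; lower rank = 40 × 0.050 = 2; upper rank = 40 × 0.950 = 38.
The 2nd smallest replicate is 5.768; the 38th is 7.904.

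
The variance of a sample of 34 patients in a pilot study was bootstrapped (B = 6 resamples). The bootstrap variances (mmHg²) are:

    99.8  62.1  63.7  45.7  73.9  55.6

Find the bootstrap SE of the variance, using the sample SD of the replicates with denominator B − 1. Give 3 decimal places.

SE* = 18.664

Bootstrap SE is the standard deviation of the 6 replicate variances.
Mean of replicates: (99.8 + 62.1 + 63.7 + 45.7 + 73.9 + 55.6) / 6 = 400.8000 / 6 = 66.8000
Sum of squared deviations: (+33.0000)² + (−4.7000)² + (−3.1000)² + (−21.1000)² + (+7.1000)² + (−11.2000)² = 1741.7600
Variance = 1741.7600 / 5 = 348.3520
SE* = √348.3520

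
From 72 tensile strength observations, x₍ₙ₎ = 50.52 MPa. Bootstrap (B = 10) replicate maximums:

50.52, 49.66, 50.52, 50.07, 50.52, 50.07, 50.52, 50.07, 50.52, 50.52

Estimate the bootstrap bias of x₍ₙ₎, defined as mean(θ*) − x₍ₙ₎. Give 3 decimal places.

mean(θ*) = (50.52 + 49.66 + 50.52 + 50.07 + 50.52 + 50.07 + 50.52 + 50.07 + 50.52 + 50.52) / 10 = 50.2990
bias = 50.2990 − 50.52

bias = −0.221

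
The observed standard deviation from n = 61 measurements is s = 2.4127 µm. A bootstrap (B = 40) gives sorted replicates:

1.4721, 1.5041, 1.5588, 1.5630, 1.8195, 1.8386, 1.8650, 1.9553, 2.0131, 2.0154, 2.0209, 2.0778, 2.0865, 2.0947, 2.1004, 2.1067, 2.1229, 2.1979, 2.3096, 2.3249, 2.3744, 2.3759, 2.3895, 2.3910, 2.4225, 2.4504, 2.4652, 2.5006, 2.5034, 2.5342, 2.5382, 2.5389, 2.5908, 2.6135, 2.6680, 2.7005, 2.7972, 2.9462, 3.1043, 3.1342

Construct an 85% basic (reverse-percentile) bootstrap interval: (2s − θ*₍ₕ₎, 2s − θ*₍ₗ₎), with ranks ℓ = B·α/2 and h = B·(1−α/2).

Percentile endpoints at ranks 3 and 37: θ*₍3₎ = 1.5588, θ*₍37₎ = 2.7972.
Basic interval reflects these around s:
  lower = 2 × 2.4127 − 2.7972 = 2.0282
  upper = 2 × 2.4127 − 1.5588 = 3.2666

(2.0282, 3.2666)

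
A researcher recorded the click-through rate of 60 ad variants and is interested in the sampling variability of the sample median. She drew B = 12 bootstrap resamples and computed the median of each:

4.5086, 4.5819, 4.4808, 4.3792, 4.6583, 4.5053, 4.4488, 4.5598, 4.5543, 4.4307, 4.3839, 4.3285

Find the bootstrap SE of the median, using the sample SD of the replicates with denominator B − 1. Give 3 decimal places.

Bootstrap SE is the standard deviation of the 12 replicate medians.
Mean of replicates: (4.5086 + 4.5819 + 4.4808 + 4.3792 + 4.6583 + 4.5053 + 4.4488 + 4.5598 + 4.5543 + 4.4307 + 4.3839 + 4.3285) / 12 = 53.82010 / 12 = 4.48501
Sum of squared deviations: (+0.02359)² + (+0.09689)² + (−0.00421)² + (−0.10581)² + (+0.17329)² + (+0.02029)² + (−0.03621)² + (+0.07479)² + (+0.06929)² + (−0.05431)² + (−0.10111)² + (−0.15651)² = 0.10097
Variance = 0.10097 / 11 = 0.00918
SE* = √0.00918

SE* = 0.096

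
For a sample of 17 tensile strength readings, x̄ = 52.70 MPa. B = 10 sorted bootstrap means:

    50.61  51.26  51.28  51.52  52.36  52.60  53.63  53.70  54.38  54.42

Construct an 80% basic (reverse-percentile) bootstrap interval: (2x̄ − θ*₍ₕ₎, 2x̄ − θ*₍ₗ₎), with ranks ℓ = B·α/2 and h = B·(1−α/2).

(51.02, 54.79)

Percentile endpoints at ranks 1 and 9: θ*₍1₎ = 50.61, θ*₍9₎ = 54.38.
Basic interval reflects these around x̄:
  lower = 2 × 52.70 − 54.38 = 51.02
  upper = 2 × 52.70 − 50.61 = 54.79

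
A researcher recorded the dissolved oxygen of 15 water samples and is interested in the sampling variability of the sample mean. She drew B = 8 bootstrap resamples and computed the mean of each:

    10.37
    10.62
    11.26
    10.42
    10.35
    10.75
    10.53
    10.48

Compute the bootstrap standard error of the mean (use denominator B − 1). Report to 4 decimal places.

SE* = 0.2989

Bootstrap SE is the standard deviation of the 8 replicate means.
Mean of replicates: (10.37 + 10.62 + 11.26 + 10.42 + 10.35 + 10.75 + 10.53 + 10.48) / 8 = 84.78000 / 8 = 10.59750
Sum of squared deviations: (−0.22750)² + (+0.02250)² + (+0.66250)² + (−0.17750)² + (−0.24750)² + (+0.15250)² + (−0.06750)² + (−0.11750)² = 0.62555
Variance = 0.62555 / 7 = 0.08936
SE* = √0.08936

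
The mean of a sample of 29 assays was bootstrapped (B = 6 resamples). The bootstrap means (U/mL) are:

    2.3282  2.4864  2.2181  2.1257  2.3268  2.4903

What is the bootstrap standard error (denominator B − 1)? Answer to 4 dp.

Bootstrap SE is the standard deviation of the 6 replicate means.
Mean of replicates: (2.3282 + 2.4864 + 2.2181 + 2.1257 + 2.3268 + 2.4903) / 6 = 13.97550 / 6 = 2.32925
Sum of squared deviations: (−0.00105)² + (+0.15715)² + (−0.11115)² + (−0.20355)² + (−0.00245)² + (+0.16105)² = 0.10443
Variance = 0.10443 / 5 = 0.02089
SE* = √0.02089

SE* = 0.1445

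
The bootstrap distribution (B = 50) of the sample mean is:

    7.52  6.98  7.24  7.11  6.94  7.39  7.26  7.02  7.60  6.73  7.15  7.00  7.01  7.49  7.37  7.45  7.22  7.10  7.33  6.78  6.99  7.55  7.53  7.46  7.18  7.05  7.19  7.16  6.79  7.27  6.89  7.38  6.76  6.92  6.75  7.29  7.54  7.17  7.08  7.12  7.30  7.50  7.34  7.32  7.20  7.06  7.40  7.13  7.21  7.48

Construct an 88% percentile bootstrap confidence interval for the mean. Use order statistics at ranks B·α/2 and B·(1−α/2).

(6.76, 7.53)

Sorted replicates: 6.73, 6.75, 6.76, 6.78, 6.79, 6.89, 6.92, 6.94, 6.98, 6.99, 7.00, 7.01, 7.02, 7.05, 7.06, 7.08, 7.10, 7.11, 7.12, 7.13, 7.15, 7.16, 7.17, 7.18, 7.19, 7.20, 7.21, 7.22, 7.24, 7.26, 7.27, 7.29, 7.30, 7.32, 7.33, 7.34, 7.37, 7.38, 7.39, 7.40, 7.45, 7.46, 7.48, 7.49, 7.50, 7.52, 7.53, 7.54, 7.55, 7.60
α = 0.12; lower rank = 50 × 0.060 = 3; upper rank = 50 × 0.940 = 47.
The 3rd smallest replicate is 6.76; the 47th is 7.53.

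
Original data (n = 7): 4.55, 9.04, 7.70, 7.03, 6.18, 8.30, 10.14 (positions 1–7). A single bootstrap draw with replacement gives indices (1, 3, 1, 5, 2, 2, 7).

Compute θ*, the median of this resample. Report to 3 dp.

θ* = 7.700

Resample values: 4.55, 7.70, 4.55, 6.18, 9.04, 9.04, 10.14.
Sorted: 4.55, 4.55, 6.18, 7.70, 9.04, 9.04, 10.14
Median = middle value = 7.700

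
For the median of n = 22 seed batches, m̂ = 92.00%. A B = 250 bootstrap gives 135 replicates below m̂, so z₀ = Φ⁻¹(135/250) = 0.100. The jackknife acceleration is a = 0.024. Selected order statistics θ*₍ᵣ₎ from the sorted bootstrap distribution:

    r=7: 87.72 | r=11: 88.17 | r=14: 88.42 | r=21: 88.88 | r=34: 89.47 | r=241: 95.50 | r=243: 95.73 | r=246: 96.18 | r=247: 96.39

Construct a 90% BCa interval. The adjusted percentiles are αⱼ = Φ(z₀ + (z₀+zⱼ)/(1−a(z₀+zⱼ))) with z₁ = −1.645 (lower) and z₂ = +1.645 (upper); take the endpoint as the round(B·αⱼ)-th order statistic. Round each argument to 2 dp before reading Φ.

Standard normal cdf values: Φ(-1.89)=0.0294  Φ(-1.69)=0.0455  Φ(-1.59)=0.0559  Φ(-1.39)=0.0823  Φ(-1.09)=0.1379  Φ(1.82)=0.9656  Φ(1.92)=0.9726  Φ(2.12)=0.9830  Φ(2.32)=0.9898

(88.88, 95.73)

Lower: z₀ + z₁ = 0.100 + (-1.645) = -1.545; 1 − a(z₀+z₁) = 1 − (0.024)(-1.545) = 1.0371; argument = 0.100 + (-1.545)/1.0371 = -1.3898 → -1.39.
α₁ = Φ(-1.39) = 0.0823; rank = round(250 × 0.0823) = 21; θ*₍21₎ = 88.88.
Upper: z₀ + z₂ = 1.745; 1 − a(z₀+z₂) = 0.9581; argument = 1.9213 → 1.92; α₂ = 0.9726; rank = 243; θ*₍243₎ = 95.73.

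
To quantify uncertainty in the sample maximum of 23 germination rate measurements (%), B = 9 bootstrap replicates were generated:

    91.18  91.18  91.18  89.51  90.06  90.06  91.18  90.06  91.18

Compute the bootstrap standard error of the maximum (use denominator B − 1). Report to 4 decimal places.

Bootstrap SE is the standard deviation of the 9 replicate maximums.
Mean of replicates: (91.18 + 91.18 + 91.18 + 89.51 + 90.06 + 90.06 + 91.18 + 90.06 + 91.18) / 9 = 815.59000 / 9 = 90.62111
Sum of squared deviations: (+0.55889)² + (+0.55889)² + (+0.55889)² + (−1.11111)² + (−0.56111)² + (−0.56111)² + (+0.55889)² + (−0.56111)² + (+0.55889)² = 3.74089
Variance = 3.74089 / 8 = 0.46761
SE* = √0.46761

SE* = 0.6838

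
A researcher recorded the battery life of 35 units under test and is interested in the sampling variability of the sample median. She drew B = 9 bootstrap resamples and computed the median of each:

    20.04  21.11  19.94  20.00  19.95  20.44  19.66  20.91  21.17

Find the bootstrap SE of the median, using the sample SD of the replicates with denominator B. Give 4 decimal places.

Bootstrap SE is the standard deviation of the 9 replicate medians.
Mean of replicates: (20.04 + 21.11 + 19.94 + 20.00 + 19.95 + 20.44 + 19.66 + 20.91 + 21.17) / 9 = 183.22000 / 9 = 20.35778
Sum of squared deviations: (−0.31778)² + (+0.75222)² + (−0.41778)² + (−0.35778)² + (−0.40778)² + (+0.08222)² + (−0.69778)² + (+0.55222)² + (+0.81222)² = 2.59396
Variance = 2.59396 / 9 = 0.28822
SE* = √0.28822

SE* = 0.5369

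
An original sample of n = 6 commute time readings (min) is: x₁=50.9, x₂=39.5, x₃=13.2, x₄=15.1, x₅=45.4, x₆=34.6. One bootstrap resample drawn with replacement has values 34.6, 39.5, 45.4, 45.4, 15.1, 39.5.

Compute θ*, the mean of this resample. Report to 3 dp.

θ* = 36.583

Mean = (34.6 + 39.5 + 45.4 + 45.4 + 15.1 + 39.5) / 6 = 219.50 / 6 = 36.583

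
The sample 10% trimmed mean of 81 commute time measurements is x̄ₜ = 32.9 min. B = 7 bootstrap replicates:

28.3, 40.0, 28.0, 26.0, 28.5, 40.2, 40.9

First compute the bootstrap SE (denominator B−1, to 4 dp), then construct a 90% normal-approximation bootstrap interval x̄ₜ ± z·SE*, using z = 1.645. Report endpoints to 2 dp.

(21.67, 44.13)

Mean of replicates = 33.1286; sum of squared deviations = 279.4743; SE* = √(279.4743/6) = 6.8249
Margin = 1.645 × 6.8249 = 11.227
Interval: 32.9 ± 11.227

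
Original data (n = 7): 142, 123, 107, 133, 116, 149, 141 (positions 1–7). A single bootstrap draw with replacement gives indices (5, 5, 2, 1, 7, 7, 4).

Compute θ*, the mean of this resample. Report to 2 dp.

Resample values: 116, 116, 123, 142, 141, 141, 133.
Mean = (116 + 116 + 123 + 142 + 141 + 141 + 133) / 7 = 912.0 / 7 = 130.29

θ* = 130.29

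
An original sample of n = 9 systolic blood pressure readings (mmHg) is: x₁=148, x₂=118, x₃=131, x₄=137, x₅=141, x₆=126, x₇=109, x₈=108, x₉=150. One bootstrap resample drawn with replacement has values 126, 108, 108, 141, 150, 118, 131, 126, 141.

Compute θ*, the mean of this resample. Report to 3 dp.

Mean = (126 + 108 + 108 + 141 + 150 + 118 + 131 + 126 + 141) / 9 = 1149.0 / 9 = 127.667

θ* = 127.667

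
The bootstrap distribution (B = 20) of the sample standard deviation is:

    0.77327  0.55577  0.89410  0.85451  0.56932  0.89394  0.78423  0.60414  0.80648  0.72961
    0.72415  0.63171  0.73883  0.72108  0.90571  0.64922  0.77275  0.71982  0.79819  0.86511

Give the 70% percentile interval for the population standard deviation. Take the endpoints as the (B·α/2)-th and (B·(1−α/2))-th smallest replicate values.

Sorted replicates: 0.55577, 0.56932, 0.60414, 0.63171, 0.64922, 0.71982, 0.72108, 0.72415, 0.72961, 0.73883, 0.77275, 0.77327, 0.78423, 0.79819, 0.80648, 0.85451, 0.86511, 0.89394, 0.89410, 0.90571
α = 0.30; lower rank = 20 × 0.150 = 3; upper rank = 20 × 0.850 = 17.
The 3rd smallest replicate is 0.60414; the 17th is 0.86511.

(0.60414, 0.86511)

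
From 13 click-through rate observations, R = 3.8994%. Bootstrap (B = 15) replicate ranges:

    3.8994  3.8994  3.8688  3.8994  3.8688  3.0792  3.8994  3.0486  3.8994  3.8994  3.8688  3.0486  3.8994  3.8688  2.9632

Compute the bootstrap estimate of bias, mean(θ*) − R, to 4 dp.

bias = −0.2387

mean(θ*) = (3.8994 + 3.8994 + 3.8688 + 3.8994 + 3.8688 + 3.0792 + 3.8994 + 3.0486 + 3.8994 + 3.8994 + 3.8688 + 3.0486 + 3.8994 + 3.8688 + 2.9632) / 15 = 3.66071
bias = 3.66071 − 3.8994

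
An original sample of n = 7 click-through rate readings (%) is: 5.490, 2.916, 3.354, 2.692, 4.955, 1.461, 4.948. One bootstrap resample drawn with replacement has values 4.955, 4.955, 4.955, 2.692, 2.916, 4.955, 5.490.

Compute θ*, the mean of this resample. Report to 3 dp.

θ* = 4.417

Mean = (4.955 + 4.955 + 4.955 + 2.692 + 2.916 + 4.955 + 5.490) / 7 = 30.9180 / 7 = 4.417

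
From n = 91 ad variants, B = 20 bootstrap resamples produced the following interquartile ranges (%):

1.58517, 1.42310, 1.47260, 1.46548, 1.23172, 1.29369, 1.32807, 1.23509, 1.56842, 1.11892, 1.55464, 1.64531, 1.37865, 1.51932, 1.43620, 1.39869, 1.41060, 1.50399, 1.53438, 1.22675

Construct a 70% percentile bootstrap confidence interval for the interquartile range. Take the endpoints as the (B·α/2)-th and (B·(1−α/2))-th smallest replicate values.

Sorted replicates: 1.11892, 1.22675, 1.23172, 1.23509, 1.29369, 1.32807, 1.37865, 1.39869, 1.41060, 1.42310, 1.43620, 1.46548, 1.47260, 1.50399, 1.51932, 1.53438, 1.55464, 1.56842, 1.58517, 1.64531
α = 0.30; lower rank = 20 × 0.150 = 3; upper rank = 20 × 0.850 = 17.
The 3rd smallest replicate is 1.23172; the 17th is 1.55464.

(1.23172, 1.55464)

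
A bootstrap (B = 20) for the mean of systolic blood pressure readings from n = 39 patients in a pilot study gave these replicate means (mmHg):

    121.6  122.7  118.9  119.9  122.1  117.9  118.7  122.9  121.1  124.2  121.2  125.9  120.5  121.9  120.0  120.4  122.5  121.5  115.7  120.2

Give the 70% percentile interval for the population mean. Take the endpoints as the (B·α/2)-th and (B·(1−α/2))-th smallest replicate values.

(118.7, 122.7)

Sorted replicates: 115.7, 117.9, 118.7, 118.9, 119.9, 120.0, 120.2, 120.4, 120.5, 121.1, 121.2, 121.5, 121.6, 121.9, 122.1, 122.5, 122.7, 122.9, 124.2, 125.9
α = 0.30; lower rank = 20 × 0.150 = 3; upper rank = 20 × 0.850 = 17.
The 3rd smallest replicate is 118.7; the 17th is 122.7.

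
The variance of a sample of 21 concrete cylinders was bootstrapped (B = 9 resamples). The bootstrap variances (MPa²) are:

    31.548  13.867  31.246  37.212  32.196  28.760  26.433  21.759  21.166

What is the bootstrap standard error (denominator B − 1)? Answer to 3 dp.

SE* = 7.135

Bootstrap SE is the standard deviation of the 9 replicate variances.
Mean of replicates: (31.548 + 13.867 + 31.246 + 37.212 + 32.196 + 28.760 + 26.433 + 21.759 + 21.166) / 9 = 244.1870 / 9 = 27.1319
Sum of squared deviations: (+4.4161)² + (−13.2649)² + (+4.1141)² + (+10.0801)² + (+5.0641)² + (+1.6281)² + (−0.6989)² + (−5.3729)² + (−5.9659)² = 407.2380
Variance = 407.2380 / 8 = 50.9048
SE* = √50.9048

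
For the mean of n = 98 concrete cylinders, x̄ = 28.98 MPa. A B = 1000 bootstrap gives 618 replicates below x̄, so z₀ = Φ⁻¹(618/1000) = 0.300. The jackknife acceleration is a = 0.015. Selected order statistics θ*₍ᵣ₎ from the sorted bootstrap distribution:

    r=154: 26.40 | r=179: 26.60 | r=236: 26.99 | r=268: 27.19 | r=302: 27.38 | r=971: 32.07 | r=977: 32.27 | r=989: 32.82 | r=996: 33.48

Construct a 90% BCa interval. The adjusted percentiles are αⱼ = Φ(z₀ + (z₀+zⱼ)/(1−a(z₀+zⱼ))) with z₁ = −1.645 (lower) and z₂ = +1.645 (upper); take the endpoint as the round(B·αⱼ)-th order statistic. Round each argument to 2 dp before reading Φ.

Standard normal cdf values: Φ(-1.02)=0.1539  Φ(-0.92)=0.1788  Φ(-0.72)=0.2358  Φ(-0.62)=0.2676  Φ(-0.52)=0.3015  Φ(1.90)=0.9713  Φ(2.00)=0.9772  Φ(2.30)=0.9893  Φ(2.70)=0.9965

Lower: z₀ + z₁ = 0.300 + (-1.645) = -1.345; 1 − a(z₀+z₁) = 1 − (0.015)(-1.345) = 1.0202; argument = 0.300 + (-1.345)/1.0202 = -1.0184 → -1.02.
α₁ = Φ(-1.02) = 0.1539; rank = round(1000 × 0.1539) = 154; θ*₍154₎ = 26.40.
Upper: z₀ + z₂ = 1.945; 1 − a(z₀+z₂) = 0.9708; argument = 2.3035 → 2.30; α₂ = 0.9893; rank = 989; θ*₍989₎ = 32.82.

(26.40, 32.82)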